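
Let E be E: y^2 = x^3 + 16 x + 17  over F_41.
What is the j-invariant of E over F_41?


Delta = -16(4 a^3 + 27 b^2) mod 41 = 7
-1728 * (4 a)^3 = -1728 * (4*16)^3 mod 41 = 19
j = 19 * 7^(-1) mod 41 = 32

j = 32 (mod 41)


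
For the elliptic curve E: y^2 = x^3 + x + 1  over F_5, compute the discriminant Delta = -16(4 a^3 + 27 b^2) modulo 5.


4 a^3 + 27 b^2 = 4*1^3 + 27*1^2 = 4 + 27 = 31
Delta = -16 * (31) = -496
Delta mod 5 = 4

Delta = 4 (mod 5)


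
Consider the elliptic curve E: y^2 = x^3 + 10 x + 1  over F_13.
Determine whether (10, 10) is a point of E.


Check whether y^2 = x^3 + 10 x + 1 (mod 13) for (x, y) = (10, 10).
LHS: y^2 = 10^2 mod 13 = 9
RHS: x^3 + 10 x + 1 = 10^3 + 10*10 + 1 mod 13 = 9
LHS = RHS

Yes, on the curve


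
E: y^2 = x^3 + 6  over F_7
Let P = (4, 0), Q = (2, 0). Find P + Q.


P != Q, so use the chord formula.
s = (y2 - y1) / (x2 - x1) = (0) / (5) mod 7 = 0
x3 = s^2 - x1 - x2 mod 7 = 0^2 - 4 - 2 = 1
y3 = s (x1 - x3) - y1 mod 7 = 0 * (4 - 1) - 0 = 0

P + Q = (1, 0)


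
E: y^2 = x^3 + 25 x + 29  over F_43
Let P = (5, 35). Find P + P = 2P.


Doubling: s = (3 x1^2 + a) / (2 y1)
s = (3*5^2 + 25) / (2*35) mod 43 = 26
x3 = s^2 - 2 x1 mod 43 = 26^2 - 2*5 = 21
y3 = s (x1 - x3) - y1 mod 43 = 26 * (5 - 21) - 35 = 22

2P = (21, 22)


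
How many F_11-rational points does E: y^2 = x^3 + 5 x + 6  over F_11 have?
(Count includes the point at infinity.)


For each x in F_11, count y with y^2 = x^3 + 5 x + 6 mod 11:
  x = 1: RHS = 1, y in [1, 10]  -> 2 point(s)
  x = 3: RHS = 4, y in [2, 9]  -> 2 point(s)
  x = 10: RHS = 0, y in [0]  -> 1 point(s)
Affine points: 5. Add the point at infinity: total = 6.

#E(F_11) = 6


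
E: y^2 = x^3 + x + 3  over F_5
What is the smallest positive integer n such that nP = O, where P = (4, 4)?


Compute successive multiples of P until we hit O:
  1P = (4, 4)
  2P = (1, 0)
  3P = (4, 1)
  4P = O

ord(P) = 4


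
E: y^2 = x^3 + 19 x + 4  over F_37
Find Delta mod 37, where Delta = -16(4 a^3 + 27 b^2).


4 a^3 + 27 b^2 = 4*19^3 + 27*4^2 = 27436 + 432 = 27868
Delta = -16 * (27868) = -445888
Delta mod 37 = 36

Delta = 36 (mod 37)


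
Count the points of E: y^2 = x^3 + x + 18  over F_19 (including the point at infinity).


For each x in F_19, count y with y^2 = x^3 + 1 x + 18 mod 19:
  x = 1: RHS = 1, y in [1, 18]  -> 2 point(s)
  x = 2: RHS = 9, y in [3, 16]  -> 2 point(s)
  x = 7: RHS = 7, y in [8, 11]  -> 2 point(s)
  x = 8: RHS = 6, y in [5, 14]  -> 2 point(s)
  x = 11: RHS = 11, y in [7, 12]  -> 2 point(s)
  x = 13: RHS = 5, y in [9, 10]  -> 2 point(s)
  x = 15: RHS = 7, y in [8, 11]  -> 2 point(s)
  x = 16: RHS = 7, y in [8, 11]  -> 2 point(s)
  x = 18: RHS = 16, y in [4, 15]  -> 2 point(s)
Affine points: 18. Add the point at infinity: total = 19.

#E(F_19) = 19


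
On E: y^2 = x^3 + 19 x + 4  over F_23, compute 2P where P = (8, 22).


Doubling: s = (3 x1^2 + a) / (2 y1)
s = (3*8^2 + 19) / (2*22) mod 23 = 21
x3 = s^2 - 2 x1 mod 23 = 21^2 - 2*8 = 11
y3 = s (x1 - x3) - y1 mod 23 = 21 * (8 - 11) - 22 = 7

2P = (11, 7)


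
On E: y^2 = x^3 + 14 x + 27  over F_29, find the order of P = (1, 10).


Compute successive multiples of P until we hit O:
  1P = (1, 10)
  2P = (3, 26)
  3P = (2, 11)
  4P = (27, 22)
  5P = (17, 25)
  6P = (24, 21)
  7P = (13, 12)
  8P = (11, 27)
  ... (continuing to 35P)
  35P = O

ord(P) = 35


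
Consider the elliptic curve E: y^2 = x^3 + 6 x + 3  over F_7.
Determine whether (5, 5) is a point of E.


Check whether y^2 = x^3 + 6 x + 3 (mod 7) for (x, y) = (5, 5).
LHS: y^2 = 5^2 mod 7 = 4
RHS: x^3 + 6 x + 3 = 5^3 + 6*5 + 3 mod 7 = 4
LHS = RHS

Yes, on the curve


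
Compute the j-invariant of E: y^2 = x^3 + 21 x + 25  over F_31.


Delta = -16(4 a^3 + 27 b^2) mod 31 = 26
-1728 * (4 a)^3 = -1728 * (4*21)^3 mod 31 = 27
j = 27 * 26^(-1) mod 31 = 7

j = 7 (mod 31)


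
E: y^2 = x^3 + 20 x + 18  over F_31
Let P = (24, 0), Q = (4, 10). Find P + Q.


P != Q, so use the chord formula.
s = (y2 - y1) / (x2 - x1) = (10) / (11) mod 31 = 15
x3 = s^2 - x1 - x2 mod 31 = 15^2 - 24 - 4 = 11
y3 = s (x1 - x3) - y1 mod 31 = 15 * (24 - 11) - 0 = 9

P + Q = (11, 9)


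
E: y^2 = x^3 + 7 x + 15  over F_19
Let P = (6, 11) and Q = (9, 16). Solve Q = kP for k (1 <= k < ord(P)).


Enumerate multiples of P until we hit Q = (9, 16):
  1P = (6, 11)
  2P = (5, 2)
  3P = (13, 2)
  4P = (16, 10)
  5P = (1, 17)
  6P = (18, 11)
  7P = (14, 8)
  8P = (3, 14)
  9P = (11, 13)
  10P = (9, 3)
  11P = (9, 16)
Match found at i = 11.

k = 11


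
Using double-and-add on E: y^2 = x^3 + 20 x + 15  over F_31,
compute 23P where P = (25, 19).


k = 23 = 10111_2 (binary, LSB first: 11101)
Double-and-add from P = (25, 19):
  bit 0 = 1: acc = O + (25, 19) = (25, 19)
  bit 1 = 1: acc = (25, 19) + (6, 14) = (9, 26)
  bit 2 = 1: acc = (9, 26) + (7, 8) = (3, 28)
  bit 3 = 0: acc unchanged = (3, 28)
  bit 4 = 1: acc = (3, 28) + (2, 1) = (11, 4)

23P = (11, 4)


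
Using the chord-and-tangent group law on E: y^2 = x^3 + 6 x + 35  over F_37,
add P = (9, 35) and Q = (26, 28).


P != Q, so use the chord formula.
s = (y2 - y1) / (x2 - x1) = (30) / (17) mod 37 = 17
x3 = s^2 - x1 - x2 mod 37 = 17^2 - 9 - 26 = 32
y3 = s (x1 - x3) - y1 mod 37 = 17 * (9 - 32) - 35 = 18

P + Q = (32, 18)


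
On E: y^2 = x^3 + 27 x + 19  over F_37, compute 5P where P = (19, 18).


k = 5 = 101_2 (binary, LSB first: 101)
Double-and-add from P = (19, 18):
  bit 0 = 1: acc = O + (19, 18) = (19, 18)
  bit 1 = 0: acc unchanged = (19, 18)
  bit 2 = 1: acc = (19, 18) + (14, 12) = (1, 11)

5P = (1, 11)


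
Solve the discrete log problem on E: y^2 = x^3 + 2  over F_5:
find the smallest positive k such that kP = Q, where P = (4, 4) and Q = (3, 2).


Enumerate multiples of P until we hit Q = (3, 2):
  1P = (4, 4)
  2P = (3, 2)
Match found at i = 2.

k = 2


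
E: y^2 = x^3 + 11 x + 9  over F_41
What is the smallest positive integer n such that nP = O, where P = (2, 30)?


Compute successive multiples of P until we hit O:
  1P = (2, 30)
  2P = (17, 36)
  3P = (32, 40)
  4P = (39, 26)
  5P = (1, 12)
  6P = (34, 9)
  7P = (15, 8)
  8P = (6, 2)
  ... (continuing to 33P)
  33P = O

ord(P) = 33


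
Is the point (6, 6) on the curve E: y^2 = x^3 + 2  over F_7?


Check whether y^2 = x^3 + 0 x + 2 (mod 7) for (x, y) = (6, 6).
LHS: y^2 = 6^2 mod 7 = 1
RHS: x^3 + 0 x + 2 = 6^3 + 0*6 + 2 mod 7 = 1
LHS = RHS

Yes, on the curve


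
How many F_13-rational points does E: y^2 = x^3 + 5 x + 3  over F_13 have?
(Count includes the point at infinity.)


For each x in F_13, count y with y^2 = x^3 + 5 x + 3 mod 13:
  x = 0: RHS = 3, y in [4, 9]  -> 2 point(s)
  x = 1: RHS = 9, y in [3, 10]  -> 2 point(s)
  x = 4: RHS = 9, y in [3, 10]  -> 2 point(s)
  x = 5: RHS = 10, y in [6, 7]  -> 2 point(s)
  x = 7: RHS = 4, y in [2, 11]  -> 2 point(s)
  x = 8: RHS = 9, y in [3, 10]  -> 2 point(s)
  x = 9: RHS = 10, y in [6, 7]  -> 2 point(s)
  x = 10: RHS = 0, y in [0]  -> 1 point(s)
  x = 12: RHS = 10, y in [6, 7]  -> 2 point(s)
Affine points: 17. Add the point at infinity: total = 18.

#E(F_13) = 18


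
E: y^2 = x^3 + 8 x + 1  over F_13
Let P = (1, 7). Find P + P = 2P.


Doubling: s = (3 x1^2 + a) / (2 y1)
s = (3*1^2 + 8) / (2*7) mod 13 = 11
x3 = s^2 - 2 x1 mod 13 = 11^2 - 2*1 = 2
y3 = s (x1 - x3) - y1 mod 13 = 11 * (1 - 2) - 7 = 8

2P = (2, 8)


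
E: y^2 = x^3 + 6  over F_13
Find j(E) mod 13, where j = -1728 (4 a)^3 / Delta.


Delta = -16(4 a^3 + 27 b^2) mod 13 = 9
-1728 * (4 a)^3 = -1728 * (4*0)^3 mod 13 = 0
j = 0 * 9^(-1) mod 13 = 0

j = 0 (mod 13)


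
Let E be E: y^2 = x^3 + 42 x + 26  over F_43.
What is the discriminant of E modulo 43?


4 a^3 + 27 b^2 = 4*42^3 + 27*26^2 = 296352 + 18252 = 314604
Delta = -16 * (314604) = -5033664
Delta mod 43 = 2

Delta = 2 (mod 43)


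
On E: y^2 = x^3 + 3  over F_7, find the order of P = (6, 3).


Compute successive multiples of P until we hit O:
  1P = (6, 3)
  2P = (4, 5)
  3P = (5, 3)
  4P = (3, 4)
  5P = (2, 5)
  6P = (1, 5)
  7P = (1, 2)
  8P = (2, 2)
  ... (continuing to 13P)
  13P = O

ord(P) = 13


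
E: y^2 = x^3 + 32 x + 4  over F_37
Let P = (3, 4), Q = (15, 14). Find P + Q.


P != Q, so use the chord formula.
s = (y2 - y1) / (x2 - x1) = (10) / (12) mod 37 = 7
x3 = s^2 - x1 - x2 mod 37 = 7^2 - 3 - 15 = 31
y3 = s (x1 - x3) - y1 mod 37 = 7 * (3 - 31) - 4 = 22

P + Q = (31, 22)


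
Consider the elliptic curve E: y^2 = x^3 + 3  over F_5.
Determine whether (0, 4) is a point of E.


Check whether y^2 = x^3 + 0 x + 3 (mod 5) for (x, y) = (0, 4).
LHS: y^2 = 4^2 mod 5 = 1
RHS: x^3 + 0 x + 3 = 0^3 + 0*0 + 3 mod 5 = 3
LHS != RHS

No, not on the curve


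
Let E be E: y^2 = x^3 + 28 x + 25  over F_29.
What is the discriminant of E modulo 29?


4 a^3 + 27 b^2 = 4*28^3 + 27*25^2 = 87808 + 16875 = 104683
Delta = -16 * (104683) = -1674928
Delta mod 29 = 25

Delta = 25 (mod 29)


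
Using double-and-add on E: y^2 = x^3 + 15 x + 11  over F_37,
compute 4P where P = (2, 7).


k = 4 = 100_2 (binary, LSB first: 001)
Double-and-add from P = (2, 7):
  bit 0 = 0: acc unchanged = O
  bit 1 = 0: acc unchanged = O
  bit 2 = 1: acc = O + (31, 36) = (31, 36)

4P = (31, 36)


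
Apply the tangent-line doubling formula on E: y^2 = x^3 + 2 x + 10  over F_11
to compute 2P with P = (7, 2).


Doubling: s = (3 x1^2 + a) / (2 y1)
s = (3*7^2 + 2) / (2*2) mod 11 = 7
x3 = s^2 - 2 x1 mod 11 = 7^2 - 2*7 = 2
y3 = s (x1 - x3) - y1 mod 11 = 7 * (7 - 2) - 2 = 0

2P = (2, 0)


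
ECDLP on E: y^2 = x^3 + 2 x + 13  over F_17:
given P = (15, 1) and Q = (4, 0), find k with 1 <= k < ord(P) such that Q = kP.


Enumerate multiples of P until we hit Q = (4, 0):
  1P = (15, 1)
  2P = (2, 5)
  3P = (1, 13)
  4P = (0, 8)
  5P = (10, 8)
  6P = (13, 3)
  7P = (7, 8)
  8P = (4, 0)
Match found at i = 8.

k = 8


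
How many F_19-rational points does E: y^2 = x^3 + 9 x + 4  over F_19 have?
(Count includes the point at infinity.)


For each x in F_19, count y with y^2 = x^3 + 9 x + 4 mod 19:
  x = 0: RHS = 4, y in [2, 17]  -> 2 point(s)
  x = 2: RHS = 11, y in [7, 12]  -> 2 point(s)
  x = 3: RHS = 1, y in [1, 18]  -> 2 point(s)
  x = 4: RHS = 9, y in [3, 16]  -> 2 point(s)
  x = 7: RHS = 11, y in [7, 12]  -> 2 point(s)
  x = 9: RHS = 16, y in [4, 15]  -> 2 point(s)
  x = 10: RHS = 11, y in [7, 12]  -> 2 point(s)
  x = 11: RHS = 9, y in [3, 16]  -> 2 point(s)
  x = 12: RHS = 16, y in [4, 15]  -> 2 point(s)
  x = 13: RHS = 0, y in [0]  -> 1 point(s)
  x = 14: RHS = 5, y in [9, 10]  -> 2 point(s)
  x = 16: RHS = 7, y in [8, 11]  -> 2 point(s)
  x = 17: RHS = 16, y in [4, 15]  -> 2 point(s)
Affine points: 25. Add the point at infinity: total = 26.

#E(F_19) = 26


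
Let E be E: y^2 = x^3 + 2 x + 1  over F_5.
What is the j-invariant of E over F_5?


Delta = -16(4 a^3 + 27 b^2) mod 5 = 1
-1728 * (4 a)^3 = -1728 * (4*2)^3 mod 5 = 4
j = 4 * 1^(-1) mod 5 = 4

j = 4 (mod 5)


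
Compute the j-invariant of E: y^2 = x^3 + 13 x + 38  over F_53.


Delta = -16(4 a^3 + 27 b^2) mod 53 = 3
-1728 * (4 a)^3 = -1728 * (4*13)^3 mod 53 = 32
j = 32 * 3^(-1) mod 53 = 46

j = 46 (mod 53)


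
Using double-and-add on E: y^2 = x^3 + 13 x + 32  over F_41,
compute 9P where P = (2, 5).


k = 9 = 1001_2 (binary, LSB first: 1001)
Double-and-add from P = (2, 5):
  bit 0 = 1: acc = O + (2, 5) = (2, 5)
  bit 1 = 0: acc unchanged = (2, 5)
  bit 2 = 0: acc unchanged = (2, 5)
  bit 3 = 1: acc = (2, 5) + (13, 26) = (31, 3)

9P = (31, 3)


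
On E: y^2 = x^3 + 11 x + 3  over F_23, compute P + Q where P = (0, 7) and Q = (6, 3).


P != Q, so use the chord formula.
s = (y2 - y1) / (x2 - x1) = (19) / (6) mod 23 = 7
x3 = s^2 - x1 - x2 mod 23 = 7^2 - 0 - 6 = 20
y3 = s (x1 - x3) - y1 mod 23 = 7 * (0 - 20) - 7 = 14

P + Q = (20, 14)


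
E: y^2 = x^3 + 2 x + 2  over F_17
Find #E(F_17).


For each x in F_17, count y with y^2 = x^3 + 2 x + 2 mod 17:
  x = 0: RHS = 2, y in [6, 11]  -> 2 point(s)
  x = 3: RHS = 1, y in [1, 16]  -> 2 point(s)
  x = 5: RHS = 1, y in [1, 16]  -> 2 point(s)
  x = 6: RHS = 9, y in [3, 14]  -> 2 point(s)
  x = 7: RHS = 2, y in [6, 11]  -> 2 point(s)
  x = 9: RHS = 1, y in [1, 16]  -> 2 point(s)
  x = 10: RHS = 2, y in [6, 11]  -> 2 point(s)
  x = 13: RHS = 15, y in [7, 10]  -> 2 point(s)
  x = 16: RHS = 16, y in [4, 13]  -> 2 point(s)
Affine points: 18. Add the point at infinity: total = 19.

#E(F_17) = 19


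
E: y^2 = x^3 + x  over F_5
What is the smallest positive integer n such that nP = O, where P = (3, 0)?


Compute successive multiples of P until we hit O:
  1P = (3, 0)
  2P = O

ord(P) = 2


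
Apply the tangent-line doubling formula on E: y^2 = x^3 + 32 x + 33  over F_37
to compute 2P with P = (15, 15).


Doubling: s = (3 x1^2 + a) / (2 y1)
s = (3*15^2 + 32) / (2*15) mod 37 = 10
x3 = s^2 - 2 x1 mod 37 = 10^2 - 2*15 = 33
y3 = s (x1 - x3) - y1 mod 37 = 10 * (15 - 33) - 15 = 27

2P = (33, 27)


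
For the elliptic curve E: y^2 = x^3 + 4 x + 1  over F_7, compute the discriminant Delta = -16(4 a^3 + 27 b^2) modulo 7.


4 a^3 + 27 b^2 = 4*4^3 + 27*1^2 = 256 + 27 = 283
Delta = -16 * (283) = -4528
Delta mod 7 = 1

Delta = 1 (mod 7)


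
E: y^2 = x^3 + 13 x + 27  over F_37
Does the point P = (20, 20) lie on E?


Check whether y^2 = x^3 + 13 x + 27 (mod 37) for (x, y) = (20, 20).
LHS: y^2 = 20^2 mod 37 = 30
RHS: x^3 + 13 x + 27 = 20^3 + 13*20 + 27 mod 37 = 36
LHS != RHS

No, not on the curve


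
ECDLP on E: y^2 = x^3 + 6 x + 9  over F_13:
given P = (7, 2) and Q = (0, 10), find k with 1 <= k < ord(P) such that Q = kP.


Enumerate multiples of P until we hit Q = (0, 10):
  1P = (7, 2)
  2P = (2, 4)
  3P = (0, 3)
  4P = (10, 4)
  5P = (8, 6)
  6P = (1, 9)
  7P = (6, 12)
  8P = (9, 5)
  9P = (9, 8)
  10P = (6, 1)
  11P = (1, 4)
  12P = (8, 7)
  13P = (10, 9)
  14P = (0, 10)
Match found at i = 14.

k = 14


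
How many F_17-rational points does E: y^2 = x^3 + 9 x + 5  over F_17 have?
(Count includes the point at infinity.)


For each x in F_17, count y with y^2 = x^3 + 9 x + 5 mod 17:
  x = 1: RHS = 15, y in [7, 10]  -> 2 point(s)
  x = 3: RHS = 8, y in [5, 12]  -> 2 point(s)
  x = 9: RHS = 16, y in [4, 13]  -> 2 point(s)
  x = 14: RHS = 2, y in [6, 11]  -> 2 point(s)
  x = 15: RHS = 13, y in [8, 9]  -> 2 point(s)
Affine points: 10. Add the point at infinity: total = 11.

#E(F_17) = 11


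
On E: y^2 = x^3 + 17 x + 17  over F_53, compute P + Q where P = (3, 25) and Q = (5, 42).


P != Q, so use the chord formula.
s = (y2 - y1) / (x2 - x1) = (17) / (2) mod 53 = 35
x3 = s^2 - x1 - x2 mod 53 = 35^2 - 3 - 5 = 51
y3 = s (x1 - x3) - y1 mod 53 = 35 * (3 - 51) - 25 = 44

P + Q = (51, 44)


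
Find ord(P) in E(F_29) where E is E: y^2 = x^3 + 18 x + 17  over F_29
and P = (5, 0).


Compute successive multiples of P until we hit O:
  1P = (5, 0)
  2P = O

ord(P) = 2


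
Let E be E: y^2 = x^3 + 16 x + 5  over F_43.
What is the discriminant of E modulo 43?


4 a^3 + 27 b^2 = 4*16^3 + 27*5^2 = 16384 + 675 = 17059
Delta = -16 * (17059) = -272944
Delta mod 43 = 20

Delta = 20 (mod 43)


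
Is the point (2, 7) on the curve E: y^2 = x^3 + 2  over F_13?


Check whether y^2 = x^3 + 0 x + 2 (mod 13) for (x, y) = (2, 7).
LHS: y^2 = 7^2 mod 13 = 10
RHS: x^3 + 0 x + 2 = 2^3 + 0*2 + 2 mod 13 = 10
LHS = RHS

Yes, on the curve


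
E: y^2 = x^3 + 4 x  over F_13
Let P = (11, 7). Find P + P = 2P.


Doubling: s = (3 x1^2 + a) / (2 y1)
s = (3*11^2 + 4) / (2*7) mod 13 = 3
x3 = s^2 - 2 x1 mod 13 = 3^2 - 2*11 = 0
y3 = s (x1 - x3) - y1 mod 13 = 3 * (11 - 0) - 7 = 0

2P = (0, 0)


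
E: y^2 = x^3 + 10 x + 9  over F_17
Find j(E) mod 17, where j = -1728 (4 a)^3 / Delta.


Delta = -16(4 a^3 + 27 b^2) mod 17 = 16
-1728 * (4 a)^3 = -1728 * (4*10)^3 mod 17 = 4
j = 4 * 16^(-1) mod 17 = 13

j = 13 (mod 17)


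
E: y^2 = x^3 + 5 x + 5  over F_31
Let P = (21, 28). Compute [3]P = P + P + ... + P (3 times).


k = 3 = 11_2 (binary, LSB first: 11)
Double-and-add from P = (21, 28):
  bit 0 = 1: acc = O + (21, 28) = (21, 28)
  bit 1 = 1: acc = (21, 28) + (25, 10) = (13, 29)

3P = (13, 29)


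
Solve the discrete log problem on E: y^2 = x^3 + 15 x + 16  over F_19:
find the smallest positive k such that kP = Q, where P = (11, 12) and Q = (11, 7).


Enumerate multiples of P until we hit Q = (11, 7):
  1P = (11, 12)
  2P = (4, 8)
  3P = (2, 4)
  4P = (15, 14)
  5P = (17, 4)
  6P = (16, 1)
  7P = (9, 14)
  8P = (0, 15)
  9P = (12, 9)
  10P = (5, 8)
  11P = (14, 5)
  12P = (10, 11)
  13P = (18, 0)
  14P = (10, 8)
  15P = (14, 14)
  16P = (5, 11)
  17P = (12, 10)
  18P = (0, 4)
  19P = (9, 5)
  20P = (16, 18)
  21P = (17, 15)
  22P = (15, 5)
  23P = (2, 15)
  24P = (4, 11)
  25P = (11, 7)
Match found at i = 25.

k = 25


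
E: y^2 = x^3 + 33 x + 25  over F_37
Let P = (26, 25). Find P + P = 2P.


Doubling: s = (3 x1^2 + a) / (2 y1)
s = (3*26^2 + 33) / (2*25) mod 37 = 2
x3 = s^2 - 2 x1 mod 37 = 2^2 - 2*26 = 26
y3 = s (x1 - x3) - y1 mod 37 = 2 * (26 - 26) - 25 = 12

2P = (26, 12)


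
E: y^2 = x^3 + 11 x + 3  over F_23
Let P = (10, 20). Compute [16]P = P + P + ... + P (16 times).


k = 16 = 10000_2 (binary, LSB first: 00001)
Double-and-add from P = (10, 20):
  bit 0 = 0: acc unchanged = O
  bit 1 = 0: acc unchanged = O
  bit 2 = 0: acc unchanged = O
  bit 3 = 0: acc unchanged = O
  bit 4 = 1: acc = O + (15, 1) = (15, 1)

16P = (15, 1)


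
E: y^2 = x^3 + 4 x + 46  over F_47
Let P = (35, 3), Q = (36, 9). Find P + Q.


P != Q, so use the chord formula.
s = (y2 - y1) / (x2 - x1) = (6) / (1) mod 47 = 6
x3 = s^2 - x1 - x2 mod 47 = 6^2 - 35 - 36 = 12
y3 = s (x1 - x3) - y1 mod 47 = 6 * (35 - 12) - 3 = 41

P + Q = (12, 41)


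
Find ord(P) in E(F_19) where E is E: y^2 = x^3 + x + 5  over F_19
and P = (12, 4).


Compute successive multiples of P until we hit O:
  1P = (12, 4)
  2P = (0, 9)
  3P = (11, 13)
  4P = (1, 11)
  5P = (13, 7)
  6P = (3, 4)
  7P = (4, 15)
  8P = (4, 4)
  ... (continuing to 15P)
  15P = O

ord(P) = 15


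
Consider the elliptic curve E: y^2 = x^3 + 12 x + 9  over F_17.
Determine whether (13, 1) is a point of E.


Check whether y^2 = x^3 + 12 x + 9 (mod 17) for (x, y) = (13, 1).
LHS: y^2 = 1^2 mod 17 = 1
RHS: x^3 + 12 x + 9 = 13^3 + 12*13 + 9 mod 17 = 16
LHS != RHS

No, not on the curve


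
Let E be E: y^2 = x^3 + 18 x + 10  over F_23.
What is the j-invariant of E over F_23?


Delta = -16(4 a^3 + 27 b^2) mod 23 = 13
-1728 * (4 a)^3 = -1728 * (4*18)^3 mod 23 = 11
j = 11 * 13^(-1) mod 23 = 15

j = 15 (mod 23)


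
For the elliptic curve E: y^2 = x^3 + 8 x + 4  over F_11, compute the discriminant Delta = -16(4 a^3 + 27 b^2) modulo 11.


4 a^3 + 27 b^2 = 4*8^3 + 27*4^2 = 2048 + 432 = 2480
Delta = -16 * (2480) = -39680
Delta mod 11 = 8

Delta = 8 (mod 11)


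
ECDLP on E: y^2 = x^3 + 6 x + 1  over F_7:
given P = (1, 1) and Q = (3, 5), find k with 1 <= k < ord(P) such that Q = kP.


Enumerate multiples of P until we hit Q = (3, 5):
  1P = (1, 1)
  2P = (6, 1)
  3P = (0, 6)
  4P = (3, 2)
  5P = (5, 4)
  6P = (2, 0)
  7P = (5, 3)
  8P = (3, 5)
Match found at i = 8.

k = 8


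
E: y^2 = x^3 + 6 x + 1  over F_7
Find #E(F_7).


For each x in F_7, count y with y^2 = x^3 + 6 x + 1 mod 7:
  x = 0: RHS = 1, y in [1, 6]  -> 2 point(s)
  x = 1: RHS = 1, y in [1, 6]  -> 2 point(s)
  x = 2: RHS = 0, y in [0]  -> 1 point(s)
  x = 3: RHS = 4, y in [2, 5]  -> 2 point(s)
  x = 5: RHS = 2, y in [3, 4]  -> 2 point(s)
  x = 6: RHS = 1, y in [1, 6]  -> 2 point(s)
Affine points: 11. Add the point at infinity: total = 12.

#E(F_7) = 12


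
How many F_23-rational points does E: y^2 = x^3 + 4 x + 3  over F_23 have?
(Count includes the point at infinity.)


For each x in F_23, count y with y^2 = x^3 + 4 x + 3 mod 23:
  x = 0: RHS = 3, y in [7, 16]  -> 2 point(s)
  x = 1: RHS = 8, y in [10, 13]  -> 2 point(s)
  x = 6: RHS = 13, y in [6, 17]  -> 2 point(s)
  x = 7: RHS = 6, y in [11, 12]  -> 2 point(s)
  x = 8: RHS = 18, y in [8, 15]  -> 2 point(s)
  x = 9: RHS = 9, y in [3, 20]  -> 2 point(s)
  x = 10: RHS = 8, y in [10, 13]  -> 2 point(s)
  x = 12: RHS = 8, y in [10, 13]  -> 2 point(s)
  x = 16: RHS = 0, y in [0]  -> 1 point(s)
  x = 17: RHS = 16, y in [4, 19]  -> 2 point(s)
Affine points: 19. Add the point at infinity: total = 20.

#E(F_23) = 20


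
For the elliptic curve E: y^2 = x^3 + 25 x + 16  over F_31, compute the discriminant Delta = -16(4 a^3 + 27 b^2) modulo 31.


4 a^3 + 27 b^2 = 4*25^3 + 27*16^2 = 62500 + 6912 = 69412
Delta = -16 * (69412) = -1110592
Delta mod 31 = 14

Delta = 14 (mod 31)


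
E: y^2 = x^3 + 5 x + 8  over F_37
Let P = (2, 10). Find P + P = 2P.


Doubling: s = (3 x1^2 + a) / (2 y1)
s = (3*2^2 + 5) / (2*10) mod 37 = 36
x3 = s^2 - 2 x1 mod 37 = 36^2 - 2*2 = 34
y3 = s (x1 - x3) - y1 mod 37 = 36 * (2 - 34) - 10 = 22

2P = (34, 22)


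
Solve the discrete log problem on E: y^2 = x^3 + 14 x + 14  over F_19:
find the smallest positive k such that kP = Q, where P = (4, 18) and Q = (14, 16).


Enumerate multiples of P until we hit Q = (14, 16):
  1P = (4, 18)
  2P = (3, 8)
  3P = (17, 4)
  4P = (14, 3)
  5P = (8, 7)
  6P = (11, 6)
  7P = (5, 0)
  8P = (11, 13)
  9P = (8, 12)
  10P = (14, 16)
Match found at i = 10.

k = 10


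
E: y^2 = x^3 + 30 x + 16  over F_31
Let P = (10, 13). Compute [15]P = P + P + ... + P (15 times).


k = 15 = 1111_2 (binary, LSB first: 1111)
Double-and-add from P = (10, 13):
  bit 0 = 1: acc = O + (10, 13) = (10, 13)
  bit 1 = 1: acc = (10, 13) + (27, 24) = (3, 28)
  bit 2 = 1: acc = (3, 28) + (15, 11) = (29, 14)
  bit 3 = 1: acc = (29, 14) + (6, 28) = (1, 4)

15P = (1, 4)


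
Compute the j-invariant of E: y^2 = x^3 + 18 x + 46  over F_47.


Delta = -16(4 a^3 + 27 b^2) mod 47 = 17
-1728 * (4 a)^3 = -1728 * (4*18)^3 mod 47 = 43
j = 43 * 17^(-1) mod 47 = 44

j = 44 (mod 47)


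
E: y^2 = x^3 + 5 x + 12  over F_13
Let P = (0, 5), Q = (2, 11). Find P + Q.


P != Q, so use the chord formula.
s = (y2 - y1) / (x2 - x1) = (6) / (2) mod 13 = 3
x3 = s^2 - x1 - x2 mod 13 = 3^2 - 0 - 2 = 7
y3 = s (x1 - x3) - y1 mod 13 = 3 * (0 - 7) - 5 = 0

P + Q = (7, 0)


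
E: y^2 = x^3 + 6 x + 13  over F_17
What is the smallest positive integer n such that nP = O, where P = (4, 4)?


Compute successive multiples of P until we hit O:
  1P = (4, 4)
  2P = (11, 4)
  3P = (2, 13)
  4P = (10, 6)
  5P = (5, 7)
  6P = (0, 8)
  7P = (14, 6)
  8P = (14, 11)
  ... (continuing to 15P)
  15P = O

ord(P) = 15


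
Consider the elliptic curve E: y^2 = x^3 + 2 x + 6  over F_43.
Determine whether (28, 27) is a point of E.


Check whether y^2 = x^3 + 2 x + 6 (mod 43) for (x, y) = (28, 27).
LHS: y^2 = 27^2 mod 43 = 41
RHS: x^3 + 2 x + 6 = 28^3 + 2*28 + 6 mod 43 = 41
LHS = RHS

Yes, on the curve


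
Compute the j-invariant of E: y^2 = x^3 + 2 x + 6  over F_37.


Delta = -16(4 a^3 + 27 b^2) mod 37 = 31
-1728 * (4 a)^3 = -1728 * (4*2)^3 mod 37 = 8
j = 8 * 31^(-1) mod 37 = 11

j = 11 (mod 37)


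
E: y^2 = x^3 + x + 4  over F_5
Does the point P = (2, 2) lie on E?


Check whether y^2 = x^3 + 1 x + 4 (mod 5) for (x, y) = (2, 2).
LHS: y^2 = 2^2 mod 5 = 4
RHS: x^3 + 1 x + 4 = 2^3 + 1*2 + 4 mod 5 = 4
LHS = RHS

Yes, on the curve


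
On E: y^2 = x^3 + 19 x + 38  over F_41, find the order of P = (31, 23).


Compute successive multiples of P until we hit O:
  1P = (31, 23)
  2P = (38, 6)
  3P = (3, 32)
  4P = (15, 7)
  5P = (37, 12)
  6P = (39, 19)
  7P = (2, 24)
  8P = (10, 30)
  ... (continuing to 47P)
  47P = O

ord(P) = 47


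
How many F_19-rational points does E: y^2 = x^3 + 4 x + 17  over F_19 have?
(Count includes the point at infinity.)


For each x in F_19, count y with y^2 = x^3 + 4 x + 17 mod 19:
  x = 0: RHS = 17, y in [6, 13]  -> 2 point(s)
  x = 11: RHS = 5, y in [9, 10]  -> 2 point(s)
  x = 12: RHS = 7, y in [8, 11]  -> 2 point(s)
  x = 13: RHS = 5, y in [9, 10]  -> 2 point(s)
  x = 14: RHS = 5, y in [9, 10]  -> 2 point(s)
  x = 16: RHS = 16, y in [4, 15]  -> 2 point(s)
  x = 17: RHS = 1, y in [1, 18]  -> 2 point(s)
Affine points: 14. Add the point at infinity: total = 15.

#E(F_19) = 15


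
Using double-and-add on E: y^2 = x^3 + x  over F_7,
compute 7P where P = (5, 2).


k = 7 = 111_2 (binary, LSB first: 111)
Double-and-add from P = (5, 2):
  bit 0 = 1: acc = O + (5, 2) = (5, 2)
  bit 1 = 1: acc = (5, 2) + (1, 4) = (3, 4)
  bit 2 = 1: acc = (3, 4) + (0, 0) = (5, 5)

7P = (5, 5)


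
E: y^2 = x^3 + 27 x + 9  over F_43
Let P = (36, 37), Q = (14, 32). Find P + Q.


P != Q, so use the chord formula.
s = (y2 - y1) / (x2 - x1) = (38) / (21) mod 43 = 10
x3 = s^2 - x1 - x2 mod 43 = 10^2 - 36 - 14 = 7
y3 = s (x1 - x3) - y1 mod 43 = 10 * (36 - 7) - 37 = 38

P + Q = (7, 38)


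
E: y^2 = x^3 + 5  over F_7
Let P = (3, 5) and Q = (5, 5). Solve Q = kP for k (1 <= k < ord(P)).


Enumerate multiples of P until we hit Q = (5, 5):
  1P = (3, 5)
  2P = (5, 5)
Match found at i = 2.

k = 2


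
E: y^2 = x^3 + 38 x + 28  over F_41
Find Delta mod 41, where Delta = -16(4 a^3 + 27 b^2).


4 a^3 + 27 b^2 = 4*38^3 + 27*28^2 = 219488 + 21168 = 240656
Delta = -16 * (240656) = -3850496
Delta mod 41 = 19

Delta = 19 (mod 41)


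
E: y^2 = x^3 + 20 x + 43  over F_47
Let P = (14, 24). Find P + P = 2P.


Doubling: s = (3 x1^2 + a) / (2 y1)
s = (3*14^2 + 20) / (2*24) mod 47 = 44
x3 = s^2 - 2 x1 mod 47 = 44^2 - 2*14 = 28
y3 = s (x1 - x3) - y1 mod 47 = 44 * (14 - 28) - 24 = 18

2P = (28, 18)


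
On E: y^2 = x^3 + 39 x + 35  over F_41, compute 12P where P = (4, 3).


k = 12 = 1100_2 (binary, LSB first: 0011)
Double-and-add from P = (4, 3):
  bit 0 = 0: acc unchanged = O
  bit 1 = 0: acc unchanged = O
  bit 2 = 1: acc = O + (18, 38) = (18, 38)
  bit 3 = 1: acc = (18, 38) + (15, 10) = (4, 38)

12P = (4, 38)


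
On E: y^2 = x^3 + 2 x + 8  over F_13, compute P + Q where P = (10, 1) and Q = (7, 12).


P != Q, so use the chord formula.
s = (y2 - y1) / (x2 - x1) = (11) / (10) mod 13 = 5
x3 = s^2 - x1 - x2 mod 13 = 5^2 - 10 - 7 = 8
y3 = s (x1 - x3) - y1 mod 13 = 5 * (10 - 8) - 1 = 9

P + Q = (8, 9)


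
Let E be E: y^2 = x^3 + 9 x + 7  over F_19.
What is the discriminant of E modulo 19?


4 a^3 + 27 b^2 = 4*9^3 + 27*7^2 = 2916 + 1323 = 4239
Delta = -16 * (4239) = -67824
Delta mod 19 = 6

Delta = 6 (mod 19)


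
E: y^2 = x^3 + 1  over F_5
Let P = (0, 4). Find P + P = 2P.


Doubling: s = (3 x1^2 + a) / (2 y1)
s = (3*0^2 + 0) / (2*4) mod 5 = 0
x3 = s^2 - 2 x1 mod 5 = 0^2 - 2*0 = 0
y3 = s (x1 - x3) - y1 mod 5 = 0 * (0 - 0) - 4 = 1

2P = (0, 1)


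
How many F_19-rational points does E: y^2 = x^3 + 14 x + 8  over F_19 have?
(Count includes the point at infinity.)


For each x in F_19, count y with y^2 = x^3 + 14 x + 8 mod 19:
  x = 1: RHS = 4, y in [2, 17]  -> 2 point(s)
  x = 2: RHS = 6, y in [5, 14]  -> 2 point(s)
  x = 3: RHS = 1, y in [1, 18]  -> 2 point(s)
  x = 6: RHS = 4, y in [2, 17]  -> 2 point(s)
  x = 8: RHS = 5, y in [9, 10]  -> 2 point(s)
  x = 11: RHS = 11, y in [7, 12]  -> 2 point(s)
  x = 12: RHS = 4, y in [2, 17]  -> 2 point(s)
Affine points: 14. Add the point at infinity: total = 15.

#E(F_19) = 15


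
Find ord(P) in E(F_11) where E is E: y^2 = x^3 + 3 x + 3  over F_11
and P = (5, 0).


Compute successive multiples of P until we hit O:
  1P = (5, 0)
  2P = O

ord(P) = 2


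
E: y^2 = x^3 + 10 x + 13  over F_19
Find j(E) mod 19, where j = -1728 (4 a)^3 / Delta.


Delta = -16(4 a^3 + 27 b^2) mod 19 = 1
-1728 * (4 a)^3 = -1728 * (4*10)^3 mod 19 = 8
j = 8 * 1^(-1) mod 19 = 8

j = 8 (mod 19)


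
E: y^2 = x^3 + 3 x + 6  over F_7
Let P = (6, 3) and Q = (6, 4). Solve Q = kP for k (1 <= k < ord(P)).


Enumerate multiples of P until we hit Q = (6, 4):
  1P = (6, 3)
  2P = (3, 0)
  3P = (6, 4)
Match found at i = 3.

k = 3


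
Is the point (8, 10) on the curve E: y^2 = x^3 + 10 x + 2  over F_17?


Check whether y^2 = x^3 + 10 x + 2 (mod 17) for (x, y) = (8, 10).
LHS: y^2 = 10^2 mod 17 = 15
RHS: x^3 + 10 x + 2 = 8^3 + 10*8 + 2 mod 17 = 16
LHS != RHS

No, not on the curve


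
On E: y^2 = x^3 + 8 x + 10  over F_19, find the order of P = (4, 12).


Compute successive multiples of P until we hit O:
  1P = (4, 12)
  2P = (8, 4)
  3P = (11, 2)
  4P = (1, 0)
  5P = (11, 17)
  6P = (8, 15)
  7P = (4, 7)
  8P = O

ord(P) = 8


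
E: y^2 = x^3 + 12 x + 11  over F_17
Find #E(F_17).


For each x in F_17, count y with y^2 = x^3 + 12 x + 11 mod 17:
  x = 2: RHS = 9, y in [3, 14]  -> 2 point(s)
  x = 4: RHS = 4, y in [2, 15]  -> 2 point(s)
  x = 5: RHS = 9, y in [3, 14]  -> 2 point(s)
  x = 7: RHS = 13, y in [8, 9]  -> 2 point(s)
  x = 9: RHS = 15, y in [7, 10]  -> 2 point(s)
  x = 10: RHS = 9, y in [3, 14]  -> 2 point(s)
  x = 12: RHS = 13, y in [8, 9]  -> 2 point(s)
  x = 13: RHS = 1, y in [1, 16]  -> 2 point(s)
  x = 14: RHS = 16, y in [4, 13]  -> 2 point(s)
  x = 15: RHS = 13, y in [8, 9]  -> 2 point(s)
  x = 16: RHS = 15, y in [7, 10]  -> 2 point(s)
Affine points: 22. Add the point at infinity: total = 23.

#E(F_17) = 23


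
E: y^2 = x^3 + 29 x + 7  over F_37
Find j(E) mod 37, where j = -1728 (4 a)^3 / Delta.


Delta = -16(4 a^3 + 27 b^2) mod 37 = 19
-1728 * (4 a)^3 = -1728 * (4*29)^3 mod 37 = 6
j = 6 * 19^(-1) mod 37 = 12

j = 12 (mod 37)


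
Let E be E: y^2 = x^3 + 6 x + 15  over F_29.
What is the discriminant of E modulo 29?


4 a^3 + 27 b^2 = 4*6^3 + 27*15^2 = 864 + 6075 = 6939
Delta = -16 * (6939) = -111024
Delta mod 29 = 17

Delta = 17 (mod 29)


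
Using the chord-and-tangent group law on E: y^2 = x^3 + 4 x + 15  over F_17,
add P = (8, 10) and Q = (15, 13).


P != Q, so use the chord formula.
s = (y2 - y1) / (x2 - x1) = (3) / (7) mod 17 = 15
x3 = s^2 - x1 - x2 mod 17 = 15^2 - 8 - 15 = 15
y3 = s (x1 - x3) - y1 mod 17 = 15 * (8 - 15) - 10 = 4

P + Q = (15, 4)


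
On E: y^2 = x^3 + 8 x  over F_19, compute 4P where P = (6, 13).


k = 4 = 100_2 (binary, LSB first: 001)
Double-and-add from P = (6, 13):
  bit 0 = 0: acc unchanged = O
  bit 1 = 0: acc unchanged = O
  bit 2 = 1: acc = O + (4, 1) = (4, 1)

4P = (4, 1)


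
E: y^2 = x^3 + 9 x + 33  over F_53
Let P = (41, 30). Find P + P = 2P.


Doubling: s = (3 x1^2 + a) / (2 y1)
s = (3*41^2 + 9) / (2*30) mod 53 = 10
x3 = s^2 - 2 x1 mod 53 = 10^2 - 2*41 = 18
y3 = s (x1 - x3) - y1 mod 53 = 10 * (41 - 18) - 30 = 41

2P = (18, 41)


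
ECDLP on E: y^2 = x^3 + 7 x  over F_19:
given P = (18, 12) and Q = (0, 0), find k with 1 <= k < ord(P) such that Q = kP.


Enumerate multiples of P until we hit Q = (0, 0):
  1P = (18, 12)
  2P = (6, 12)
  3P = (14, 7)
  4P = (4, 15)
  5P = (8, 13)
  6P = (16, 3)
  7P = (10, 5)
  8P = (17, 15)
  9P = (12, 8)
  10P = (0, 0)
Match found at i = 10.

k = 10


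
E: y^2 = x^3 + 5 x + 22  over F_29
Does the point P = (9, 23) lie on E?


Check whether y^2 = x^3 + 5 x + 22 (mod 29) for (x, y) = (9, 23).
LHS: y^2 = 23^2 mod 29 = 7
RHS: x^3 + 5 x + 22 = 9^3 + 5*9 + 22 mod 29 = 13
LHS != RHS

No, not on the curve


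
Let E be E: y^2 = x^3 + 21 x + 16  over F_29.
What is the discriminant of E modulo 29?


4 a^3 + 27 b^2 = 4*21^3 + 27*16^2 = 37044 + 6912 = 43956
Delta = -16 * (43956) = -703296
Delta mod 29 = 12

Delta = 12 (mod 29)


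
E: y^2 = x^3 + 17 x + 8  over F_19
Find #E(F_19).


For each x in F_19, count y with y^2 = x^3 + 17 x + 8 mod 19:
  x = 1: RHS = 7, y in [8, 11]  -> 2 point(s)
  x = 4: RHS = 7, y in [8, 11]  -> 2 point(s)
  x = 5: RHS = 9, y in [3, 16]  -> 2 point(s)
  x = 9: RHS = 16, y in [4, 15]  -> 2 point(s)
  x = 10: RHS = 0, y in [0]  -> 1 point(s)
  x = 11: RHS = 6, y in [5, 14]  -> 2 point(s)
  x = 14: RHS = 7, y in [8, 11]  -> 2 point(s)
  x = 15: RHS = 9, y in [3, 16]  -> 2 point(s)
  x = 16: RHS = 6, y in [5, 14]  -> 2 point(s)
  x = 17: RHS = 4, y in [2, 17]  -> 2 point(s)
  x = 18: RHS = 9, y in [3, 16]  -> 2 point(s)
Affine points: 21. Add the point at infinity: total = 22.

#E(F_19) = 22


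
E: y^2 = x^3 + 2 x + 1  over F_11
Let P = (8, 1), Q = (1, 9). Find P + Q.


P != Q, so use the chord formula.
s = (y2 - y1) / (x2 - x1) = (8) / (4) mod 11 = 2
x3 = s^2 - x1 - x2 mod 11 = 2^2 - 8 - 1 = 6
y3 = s (x1 - x3) - y1 mod 11 = 2 * (8 - 6) - 1 = 3

P + Q = (6, 3)


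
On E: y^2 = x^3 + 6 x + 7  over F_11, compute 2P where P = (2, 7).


Doubling: s = (3 x1^2 + a) / (2 y1)
s = (3*2^2 + 6) / (2*7) mod 11 = 6
x3 = s^2 - 2 x1 mod 11 = 6^2 - 2*2 = 10
y3 = s (x1 - x3) - y1 mod 11 = 6 * (2 - 10) - 7 = 0

2P = (10, 0)


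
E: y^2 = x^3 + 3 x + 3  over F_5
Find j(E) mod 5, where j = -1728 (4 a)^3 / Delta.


Delta = -16(4 a^3 + 27 b^2) mod 5 = 4
-1728 * (4 a)^3 = -1728 * (4*3)^3 mod 5 = 1
j = 1 * 4^(-1) mod 5 = 4

j = 4 (mod 5)


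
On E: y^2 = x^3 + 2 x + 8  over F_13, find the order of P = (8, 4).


Compute successive multiples of P until we hit O:
  1P = (8, 4)
  2P = (9, 1)
  3P = (5, 0)
  4P = (9, 12)
  5P = (8, 9)
  6P = O

ord(P) = 6


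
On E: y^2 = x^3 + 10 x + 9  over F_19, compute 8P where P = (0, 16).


k = 8 = 1000_2 (binary, LSB first: 0001)
Double-and-add from P = (0, 16):
  bit 0 = 0: acc unchanged = O
  bit 1 = 0: acc unchanged = O
  bit 2 = 0: acc unchanged = O
  bit 3 = 1: acc = O + (3, 16) = (3, 16)

8P = (3, 16)


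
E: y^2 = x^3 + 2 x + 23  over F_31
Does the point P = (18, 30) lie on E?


Check whether y^2 = x^3 + 2 x + 23 (mod 31) for (x, y) = (18, 30).
LHS: y^2 = 30^2 mod 31 = 1
RHS: x^3 + 2 x + 23 = 18^3 + 2*18 + 23 mod 31 = 1
LHS = RHS

Yes, on the curve


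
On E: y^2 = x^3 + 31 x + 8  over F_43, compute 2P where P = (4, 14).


Doubling: s = (3 x1^2 + a) / (2 y1)
s = (3*4^2 + 31) / (2*14) mod 43 = 32
x3 = s^2 - 2 x1 mod 43 = 32^2 - 2*4 = 27
y3 = s (x1 - x3) - y1 mod 43 = 32 * (4 - 27) - 14 = 24

2P = (27, 24)


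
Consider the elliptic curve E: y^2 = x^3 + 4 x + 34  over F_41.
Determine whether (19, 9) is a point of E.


Check whether y^2 = x^3 + 4 x + 34 (mod 41) for (x, y) = (19, 9).
LHS: y^2 = 9^2 mod 41 = 40
RHS: x^3 + 4 x + 34 = 19^3 + 4*19 + 34 mod 41 = 40
LHS = RHS

Yes, on the curve


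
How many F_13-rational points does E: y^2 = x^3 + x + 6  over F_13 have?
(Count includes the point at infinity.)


For each x in F_13, count y with y^2 = x^3 + 1 x + 6 mod 13:
  x = 2: RHS = 3, y in [4, 9]  -> 2 point(s)
  x = 3: RHS = 10, y in [6, 7]  -> 2 point(s)
  x = 4: RHS = 9, y in [3, 10]  -> 2 point(s)
  x = 9: RHS = 3, y in [4, 9]  -> 2 point(s)
  x = 11: RHS = 9, y in [3, 10]  -> 2 point(s)
  x = 12: RHS = 4, y in [2, 11]  -> 2 point(s)
Affine points: 12. Add the point at infinity: total = 13.

#E(F_13) = 13


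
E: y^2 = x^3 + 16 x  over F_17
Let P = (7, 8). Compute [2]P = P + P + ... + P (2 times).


k = 2 = 10_2 (binary, LSB first: 01)
Double-and-add from P = (7, 8):
  bit 0 = 0: acc unchanged = O
  bit 1 = 1: acc = O + (1, 0) = (1, 0)

2P = (1, 0)


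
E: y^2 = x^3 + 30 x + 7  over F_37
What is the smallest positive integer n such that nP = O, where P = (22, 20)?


Compute successive multiples of P until we hit O:
  1P = (22, 20)
  2P = (14, 10)
  3P = (28, 28)
  4P = (34, 1)
  5P = (11, 15)
  6P = (25, 19)
  7P = (23, 5)
  8P = (32, 19)
  ... (continuing to 43P)
  43P = O

ord(P) = 43


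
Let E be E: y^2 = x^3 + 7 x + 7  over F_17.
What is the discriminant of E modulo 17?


4 a^3 + 27 b^2 = 4*7^3 + 27*7^2 = 1372 + 1323 = 2695
Delta = -16 * (2695) = -43120
Delta mod 17 = 9

Delta = 9 (mod 17)


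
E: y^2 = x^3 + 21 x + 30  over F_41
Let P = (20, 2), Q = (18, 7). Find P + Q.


P != Q, so use the chord formula.
s = (y2 - y1) / (x2 - x1) = (5) / (39) mod 41 = 18
x3 = s^2 - x1 - x2 mod 41 = 18^2 - 20 - 18 = 40
y3 = s (x1 - x3) - y1 mod 41 = 18 * (20 - 40) - 2 = 7

P + Q = (40, 7)


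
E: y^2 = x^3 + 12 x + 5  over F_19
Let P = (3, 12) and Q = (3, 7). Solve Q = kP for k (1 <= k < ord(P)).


Enumerate multiples of P until we hit Q = (3, 7):
  1P = (3, 12)
  2P = (10, 17)
  3P = (10, 2)
  4P = (3, 7)
Match found at i = 4.

k = 4


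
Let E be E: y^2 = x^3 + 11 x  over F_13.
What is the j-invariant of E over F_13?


Delta = -16(4 a^3 + 27 b^2) mod 13 = 5
-1728 * (4 a)^3 = -1728 * (4*11)^3 mod 13 = 8
j = 8 * 5^(-1) mod 13 = 12

j = 12 (mod 13)


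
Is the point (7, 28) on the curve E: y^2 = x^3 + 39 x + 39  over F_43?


Check whether y^2 = x^3 + 39 x + 39 (mod 43) for (x, y) = (7, 28).
LHS: y^2 = 28^2 mod 43 = 10
RHS: x^3 + 39 x + 39 = 7^3 + 39*7 + 39 mod 43 = 10
LHS = RHS

Yes, on the curve


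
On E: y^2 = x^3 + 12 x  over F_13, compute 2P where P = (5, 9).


Doubling: s = (3 x1^2 + a) / (2 y1)
s = (3*5^2 + 12) / (2*9) mod 13 = 7
x3 = s^2 - 2 x1 mod 13 = 7^2 - 2*5 = 0
y3 = s (x1 - x3) - y1 mod 13 = 7 * (5 - 0) - 9 = 0

2P = (0, 0)


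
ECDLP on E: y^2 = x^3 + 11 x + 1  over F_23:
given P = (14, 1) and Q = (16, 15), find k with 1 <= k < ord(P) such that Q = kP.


Enumerate multiples of P until we hit Q = (16, 15):
  1P = (14, 1)
  2P = (1, 17)
  3P = (17, 8)
  4P = (0, 1)
  5P = (9, 22)
  6P = (2, 13)
  7P = (8, 16)
  8P = (13, 8)
  9P = (22, 9)
  10P = (11, 2)
  11P = (16, 15)
Match found at i = 11.

k = 11


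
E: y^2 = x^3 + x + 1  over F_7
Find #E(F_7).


For each x in F_7, count y with y^2 = x^3 + 1 x + 1 mod 7:
  x = 0: RHS = 1, y in [1, 6]  -> 2 point(s)
  x = 2: RHS = 4, y in [2, 5]  -> 2 point(s)
Affine points: 4. Add the point at infinity: total = 5.

#E(F_7) = 5


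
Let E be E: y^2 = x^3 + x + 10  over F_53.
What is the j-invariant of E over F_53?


Delta = -16(4 a^3 + 27 b^2) mod 53 = 37
-1728 * (4 a)^3 = -1728 * (4*1)^3 mod 53 = 19
j = 19 * 37^(-1) mod 53 = 22

j = 22 (mod 53)


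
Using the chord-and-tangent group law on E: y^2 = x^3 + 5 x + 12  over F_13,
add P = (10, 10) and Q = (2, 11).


P != Q, so use the chord formula.
s = (y2 - y1) / (x2 - x1) = (1) / (5) mod 13 = 8
x3 = s^2 - x1 - x2 mod 13 = 8^2 - 10 - 2 = 0
y3 = s (x1 - x3) - y1 mod 13 = 8 * (10 - 0) - 10 = 5

P + Q = (0, 5)


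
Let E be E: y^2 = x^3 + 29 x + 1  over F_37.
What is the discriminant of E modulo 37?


4 a^3 + 27 b^2 = 4*29^3 + 27*1^2 = 97556 + 27 = 97583
Delta = -16 * (97583) = -1561328
Delta mod 37 = 35

Delta = 35 (mod 37)


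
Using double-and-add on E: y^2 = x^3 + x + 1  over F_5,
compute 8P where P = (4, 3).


k = 8 = 1000_2 (binary, LSB first: 0001)
Double-and-add from P = (4, 3):
  bit 0 = 0: acc unchanged = O
  bit 1 = 0: acc unchanged = O
  bit 2 = 0: acc unchanged = O
  bit 3 = 1: acc = O + (4, 2) = (4, 2)

8P = (4, 2)


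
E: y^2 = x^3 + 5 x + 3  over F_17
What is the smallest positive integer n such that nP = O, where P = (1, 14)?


Compute successive multiples of P until we hit O:
  1P = (1, 14)
  2P = (13, 2)
  3P = (4, 6)
  4P = (4, 11)
  5P = (13, 15)
  6P = (1, 3)
  7P = O

ord(P) = 7


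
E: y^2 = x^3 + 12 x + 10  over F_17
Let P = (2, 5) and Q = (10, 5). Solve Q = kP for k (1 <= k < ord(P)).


Enumerate multiples of P until we hit Q = (10, 5):
  1P = (2, 5)
  2P = (14, 7)
  3P = (10, 5)
Match found at i = 3.

k = 3


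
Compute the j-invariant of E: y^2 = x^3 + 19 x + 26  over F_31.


Delta = -16(4 a^3 + 27 b^2) mod 31 = 3
-1728 * (4 a)^3 = -1728 * (4*19)^3 mod 31 = 4
j = 4 * 3^(-1) mod 31 = 22

j = 22 (mod 31)


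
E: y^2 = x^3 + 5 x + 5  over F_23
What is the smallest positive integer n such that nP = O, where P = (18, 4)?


Compute successive multiples of P until we hit O:
  1P = (18, 4)
  2P = (18, 19)
  3P = O

ord(P) = 3


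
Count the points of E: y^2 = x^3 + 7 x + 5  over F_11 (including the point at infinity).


For each x in F_11, count y with y^2 = x^3 + 7 x + 5 mod 11:
  x = 0: RHS = 5, y in [4, 7]  -> 2 point(s)
  x = 2: RHS = 5, y in [4, 7]  -> 2 point(s)
  x = 3: RHS = 9, y in [3, 8]  -> 2 point(s)
  x = 4: RHS = 9, y in [3, 8]  -> 2 point(s)
  x = 5: RHS = 0, y in [0]  -> 1 point(s)
  x = 7: RHS = 1, y in [1, 10]  -> 2 point(s)
  x = 8: RHS = 1, y in [1, 10]  -> 2 point(s)
  x = 9: RHS = 5, y in [4, 7]  -> 2 point(s)
Affine points: 15. Add the point at infinity: total = 16.

#E(F_11) = 16


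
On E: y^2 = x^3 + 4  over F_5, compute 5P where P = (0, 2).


k = 5 = 101_2 (binary, LSB first: 101)
Double-and-add from P = (0, 2):
  bit 0 = 1: acc = O + (0, 2) = (0, 2)
  bit 1 = 0: acc unchanged = (0, 2)
  bit 2 = 1: acc = (0, 2) + (0, 2) = (0, 3)

5P = (0, 3)
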